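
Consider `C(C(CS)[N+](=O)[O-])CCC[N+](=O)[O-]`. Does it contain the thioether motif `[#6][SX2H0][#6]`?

No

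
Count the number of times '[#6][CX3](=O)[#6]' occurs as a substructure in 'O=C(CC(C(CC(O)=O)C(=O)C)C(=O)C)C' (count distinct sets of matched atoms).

[#6][CX3](=O)[#6] is the SMARTS for a ketone: a carbonyl carbon (no H) flanked by two carbons.
The molecule carries 3 separate instances of an acetyl/ketone group (-C(=O)CH3) meeting every constraint; each maps to a distinct set of atoms, giving 3 matches.

3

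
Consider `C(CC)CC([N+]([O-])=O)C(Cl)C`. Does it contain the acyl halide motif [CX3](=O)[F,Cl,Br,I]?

No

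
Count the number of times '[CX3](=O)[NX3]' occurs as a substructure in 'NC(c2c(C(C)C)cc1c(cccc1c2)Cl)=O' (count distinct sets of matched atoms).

[CX3](=O)[NX3] is the SMARTS for an amide: a carbonyl carbon bonded to a trivalent nitrogen.
Exactly one fragment in the molecule meets all constraints, giving 1 match.

1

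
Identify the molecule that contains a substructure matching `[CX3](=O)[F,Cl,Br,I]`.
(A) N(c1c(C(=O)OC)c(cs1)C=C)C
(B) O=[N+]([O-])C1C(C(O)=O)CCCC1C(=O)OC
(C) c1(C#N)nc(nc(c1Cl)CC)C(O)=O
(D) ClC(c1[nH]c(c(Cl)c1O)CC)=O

D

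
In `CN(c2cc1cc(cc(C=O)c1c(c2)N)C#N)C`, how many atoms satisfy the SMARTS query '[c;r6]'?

10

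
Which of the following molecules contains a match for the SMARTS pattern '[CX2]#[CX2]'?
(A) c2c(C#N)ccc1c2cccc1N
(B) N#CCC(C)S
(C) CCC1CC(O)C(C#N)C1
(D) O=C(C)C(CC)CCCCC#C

[CX2]#[CX2] describes a carbon-carbon triple bond (an alkyne).
(A) has a nitrile (-C#N) but the triple bond is C#N, not C#C.
(B) has a nitrile (-C#N) but the triple bond is C#N, not C#C.
(C) has a nitrile (-C#N) but the triple bond is C#N, not C#C.
(D) contains an ethynyl group (-C#CH), which satisfies every atom and bond constraint.
So the answer is (D).

D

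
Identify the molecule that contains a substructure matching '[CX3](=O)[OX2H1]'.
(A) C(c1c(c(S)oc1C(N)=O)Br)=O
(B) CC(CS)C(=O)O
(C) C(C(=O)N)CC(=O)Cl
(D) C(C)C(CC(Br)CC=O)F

[CX3](=O)[OX2H1] describes an sp2 carbon double-bonded to O and single-bonded to an -OH oxygen (a carboxylic acid).
(A) has an aldehyde (-CHO) but there is no singly-bonded oxygen on the carbonyl carbon.
(B) contains a carboxylic acid group (-C(=O)OH), which satisfies every atom and bond constraint.
(C) has a primary amide (-C(=O)NH2) but the carbonyl is bonded to N, not to an -OH oxygen.
(D) has an aldehyde (-CHO) but there is no singly-bonded oxygen on the carbonyl carbon.
So the answer is (B).

B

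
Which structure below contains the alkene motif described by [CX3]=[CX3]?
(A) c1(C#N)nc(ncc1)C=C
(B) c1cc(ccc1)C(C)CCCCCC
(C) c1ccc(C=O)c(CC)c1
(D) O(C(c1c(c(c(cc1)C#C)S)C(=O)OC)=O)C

A

[CX3]=[CX3] describes a non-aromatic C=C double bond between two sp2 carbons (an alkene).
(A) contains a vinyl group (-CH=CH2), which satisfies every atom and bond constraint.
(B) has an ethyl group (-CH2CH3) but its C-C bond is a single bond between CX4 carbons, not CX3=CX3.
(C) has an ethyl group (-CH2CH3) but its C-C bond is a single bond between CX4 carbons, not CX3=CX3.
(D) has an ethynyl group (-C#CH) but the C-C bond is a triple bond, not a double bond.
So the answer is (A).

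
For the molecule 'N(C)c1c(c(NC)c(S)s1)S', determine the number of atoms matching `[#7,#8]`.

2

The query [#7,#8] means: nitrogen or oxygen (comma = OR).
Check the 11 heavy atoms by environment: 1× s (aromatic) → no; 4× c (aromatic) → no; 2× S → no; 2× N → match; 2× C → no.
That gives 2 matching atoms.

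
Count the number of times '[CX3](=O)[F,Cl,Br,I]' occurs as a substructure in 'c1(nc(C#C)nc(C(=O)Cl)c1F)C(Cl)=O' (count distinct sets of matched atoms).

2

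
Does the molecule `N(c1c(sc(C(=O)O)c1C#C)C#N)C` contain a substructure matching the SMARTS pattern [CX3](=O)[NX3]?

The pattern [CX3](=O)[NX3] describes a carbonyl carbon bonded to a trivalent nitrogen — an amide.
The closest candidate here is a carboxylic acid group (-C(=O)OH), but the carbonyl is bonded to O, not to an NX3 nitrogen. No other fragment satisfies the full query, so there is no match.

No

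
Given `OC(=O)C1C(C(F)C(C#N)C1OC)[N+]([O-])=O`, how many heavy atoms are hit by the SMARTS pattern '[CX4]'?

The query [CX4] means: C with X4: aliphatic carbon with exactly 4 total connections (bonds + H).
Check the 16 heavy atoms by environment: 6× C (X4) → match; 1× C (X2) → no; 1× N (X1) → no; 1× N (charge +1, X3) → no; 1× O (charge -1, X1) → no; 2× O (X1) → no; 2× O (X2) → no; 1× F (X1) → no; 1× C (X3) → no.
That gives 6 matching atoms.

6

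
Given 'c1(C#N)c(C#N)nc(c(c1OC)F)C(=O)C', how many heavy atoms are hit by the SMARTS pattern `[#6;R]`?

5

The query [#6;R] means: carbon that is part of a ring.
Check the 16 heavy atoms by environment: 1× n (aromatic, in 6-ring) → no; 5× c (aromatic, in 6-ring) → match; 5× C (acyclic) → no; 2× N (acyclic) → no; 2× O (acyclic) → no; 1× F (acyclic) → no.
That gives 5 matching atoms.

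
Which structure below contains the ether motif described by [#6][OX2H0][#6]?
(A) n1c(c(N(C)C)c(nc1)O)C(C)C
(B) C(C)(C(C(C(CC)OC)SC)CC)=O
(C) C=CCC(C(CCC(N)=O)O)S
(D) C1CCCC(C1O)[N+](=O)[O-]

B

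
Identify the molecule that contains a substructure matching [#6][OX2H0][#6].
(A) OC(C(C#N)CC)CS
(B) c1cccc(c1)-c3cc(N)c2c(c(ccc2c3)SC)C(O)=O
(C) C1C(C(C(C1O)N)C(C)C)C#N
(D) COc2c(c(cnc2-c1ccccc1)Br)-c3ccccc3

D

[#6][OX2H0][#6] describes an aliphatic oxygen bridging two carbons with no H on the oxygen (an ether).
(A) has a hydroxyl group (-OH) but the oxygen has H1, not H0 bridging two carbons.
(B) has a carboxylic acid group (-C(=O)OH) but the -OH oxygen has H1; the =O is OX1, not OX2.
(C) has a hydroxyl group (-OH) but the oxygen has H1, not H0 bridging two carbons.
(D) contains a methoxy ether (-OCH3), which satisfies every atom and bond constraint.
So the answer is (D).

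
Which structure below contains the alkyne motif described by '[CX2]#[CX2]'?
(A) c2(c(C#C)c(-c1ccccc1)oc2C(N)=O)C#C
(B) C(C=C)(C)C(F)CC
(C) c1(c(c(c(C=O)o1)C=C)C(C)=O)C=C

A

[CX2]#[CX2] describes a carbon-carbon triple bond (an alkyne).
(A) contains an ethynyl group (-C#CH), which satisfies every atom and bond constraint.
(B) has a vinyl group (-CH=CH2) but the C=C is a double bond; both carbons are CX3, not CX2.
(C) has a vinyl group (-CH=CH2) but the C=C is a double bond; both carbons are CX3, not CX2.
So the answer is (A).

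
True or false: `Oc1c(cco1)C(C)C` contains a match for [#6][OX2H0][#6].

The pattern [#6][OX2H0][#6] describes an aliphatic oxygen bridging two carbons with no H on the oxygen — an ether.
The closest candidate here is a hydroxyl group (-OH), but the oxygen has H1, not H0 bridging two carbons. No other fragment satisfies the full query, so there is no match.

False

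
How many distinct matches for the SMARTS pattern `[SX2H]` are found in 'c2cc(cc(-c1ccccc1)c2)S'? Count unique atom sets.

[SX2H] is the SMARTS for a thiol: an aliphatic sulfur with two connections, one being H.
Exactly one fragment in the molecule meets all constraints, giving 1 match.

1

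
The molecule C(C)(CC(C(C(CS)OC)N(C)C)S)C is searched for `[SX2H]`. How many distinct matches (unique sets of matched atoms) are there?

2

[SX2H] is the SMARTS for a thiol: an aliphatic sulfur with two connections, one being H.
The molecule carries 2 separate instances of a thiol (-SH) meeting every constraint; each maps to a distinct set of atoms, giving 2 matches.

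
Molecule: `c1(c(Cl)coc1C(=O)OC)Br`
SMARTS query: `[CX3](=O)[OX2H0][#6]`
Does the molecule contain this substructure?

Yes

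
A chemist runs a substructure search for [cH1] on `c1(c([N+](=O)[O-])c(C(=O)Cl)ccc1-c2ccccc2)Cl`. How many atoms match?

7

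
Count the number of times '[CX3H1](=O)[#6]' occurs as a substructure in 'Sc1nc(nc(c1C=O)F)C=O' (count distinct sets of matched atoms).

2

[CX3H1](=O)[#6] is the SMARTS for an aldehyde: an sp2 carbon with one H, double-bonded to O and single-bonded to carbon.
The molecule carries 2 separate instances of an aldehyde (-CHO) meeting every constraint; each maps to a distinct set of atoms, giving 2 matches.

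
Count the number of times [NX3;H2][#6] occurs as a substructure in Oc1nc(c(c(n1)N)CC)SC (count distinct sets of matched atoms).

[NX3;H2][#6] is the SMARTS for a primary amine: a trivalent nitrogen with two H attached to carbon.
Exactly one fragment in the molecule meets all constraints, giving 1 match.

1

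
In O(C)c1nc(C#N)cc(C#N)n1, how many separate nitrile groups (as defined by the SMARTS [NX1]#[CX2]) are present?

[NX1]#[CX2] is the SMARTS for a nitrile: a nitrogen triple-bonded to a two-connected carbon.
The molecule carries 2 separate instances of a nitrile (-C#N) meeting every constraint; each maps to a distinct set of atoms, giving 2 matches.

2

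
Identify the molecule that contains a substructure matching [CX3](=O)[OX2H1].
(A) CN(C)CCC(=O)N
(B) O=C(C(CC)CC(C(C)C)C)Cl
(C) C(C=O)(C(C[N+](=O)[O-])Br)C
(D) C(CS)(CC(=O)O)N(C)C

[CX3](=O)[OX2H1] describes an sp2 carbon double-bonded to O and single-bonded to an -OH oxygen (a carboxylic acid).
(A) has a primary amide (-C(=O)NH2) but the carbonyl is bonded to N, not to an -OH oxygen.
(B) has an acyl chloride (-C(=O)Cl) but the carbonyl is bonded to Cl, not to an -OH oxygen.
(C) has an aldehyde (-CHO) but there is no singly-bonded oxygen on the carbonyl carbon.
(D) contains a carboxylic acid group (-C(=O)OH), which satisfies every atom and bond constraint.
So the answer is (D).

D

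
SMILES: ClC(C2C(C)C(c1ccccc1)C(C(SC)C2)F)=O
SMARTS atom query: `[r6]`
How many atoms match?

12

The query [r6] means: r6 matches atoms in a six-membered ring.
Check the 19 heavy atoms by environment: 6× C (in 6-ring) → match; 1× F (acyclic) → no; 1× S (acyclic) → no; 3× C (acyclic) → no; 6× c (aromatic, in 6-ring) → match; 1× O (acyclic) → no; 1× Cl (acyclic) → no.
Summing the matching environments: 6 + 6 = 12 matching atoms.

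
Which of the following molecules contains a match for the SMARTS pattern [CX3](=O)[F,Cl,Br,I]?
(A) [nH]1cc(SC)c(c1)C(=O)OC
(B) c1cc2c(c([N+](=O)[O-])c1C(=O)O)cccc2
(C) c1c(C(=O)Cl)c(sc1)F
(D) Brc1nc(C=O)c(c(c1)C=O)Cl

C

[CX3](=O)[F,Cl,Br,I] describes a carbonyl carbon bonded to a halogen (an acyl halide).
(A) has a methyl-ester group (-C(=O)OCH3) but the carbonyl is bonded to -O-C, not to a halogen.
(B) has a carboxylic acid group (-C(=O)OH) but the carbonyl is bonded to -OH, not to a halogen.
(C) contains an acyl chloride (-C(=O)Cl), which satisfies every atom and bond constraint.
(D) has a chloro substituent but the Cl is not on a carbonyl carbon.
So the answer is (C).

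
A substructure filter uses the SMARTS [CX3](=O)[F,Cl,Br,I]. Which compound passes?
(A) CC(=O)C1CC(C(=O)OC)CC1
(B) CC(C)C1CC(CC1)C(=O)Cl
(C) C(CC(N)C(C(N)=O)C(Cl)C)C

B

[CX3](=O)[F,Cl,Br,I] describes a carbonyl carbon bonded to a halogen (an acyl halide).
(A) has a methyl-ester group (-C(=O)OCH3) but the carbonyl is bonded to -O-C, not to a halogen.
(B) contains an acyl chloride (-C(=O)Cl), which satisfies every atom and bond constraint.
(C) has a chloro substituent but the Cl is not on a carbonyl carbon.
So the answer is (B).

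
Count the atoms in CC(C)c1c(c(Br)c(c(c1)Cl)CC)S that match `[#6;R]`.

6

The query [#6;R] means: carbon that is part of a ring.
Check the 14 heavy atoms by environment: 6× c (aromatic, in 6-ring) → match; 1× Cl (acyclic) → no; 1× S (acyclic) → no; 1× Br (acyclic) → no; 5× C (acyclic) → no.
That gives 6 matching atoms.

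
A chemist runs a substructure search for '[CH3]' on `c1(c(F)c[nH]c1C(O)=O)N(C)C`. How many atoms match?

2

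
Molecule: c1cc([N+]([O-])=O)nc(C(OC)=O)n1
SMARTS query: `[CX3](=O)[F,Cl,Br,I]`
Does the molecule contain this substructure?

The pattern [CX3](=O)[F,Cl,Br,I] describes a carbonyl carbon bonded to a halogen — an acyl halide.
The closest candidate here is a methyl-ester group (-C(=O)OCH3), but the carbonyl is bonded to -O-C, not to a halogen. No other fragment satisfies the full query, so there is no match.

No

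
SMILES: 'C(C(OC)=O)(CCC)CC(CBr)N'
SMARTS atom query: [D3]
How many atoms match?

3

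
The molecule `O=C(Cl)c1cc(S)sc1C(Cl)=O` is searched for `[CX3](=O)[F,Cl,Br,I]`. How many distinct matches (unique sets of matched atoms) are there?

2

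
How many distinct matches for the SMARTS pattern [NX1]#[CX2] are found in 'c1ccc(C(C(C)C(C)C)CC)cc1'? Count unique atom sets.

[NX1]#[CX2] is the SMARTS for a nitrile: a nitrogen triple-bonded to a two-connected carbon.
No fragment in the molecule satisfies every constraint, giving 0 matches.

0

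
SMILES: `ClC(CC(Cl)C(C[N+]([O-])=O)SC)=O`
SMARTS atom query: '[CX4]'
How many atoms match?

5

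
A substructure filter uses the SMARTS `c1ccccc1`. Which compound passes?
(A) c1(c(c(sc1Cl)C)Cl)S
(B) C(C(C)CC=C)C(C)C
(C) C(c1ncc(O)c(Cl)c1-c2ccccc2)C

C

c1ccccc1 describes six aromatic carbons in a ring (a benzene ring).
(A) has a methyl group (-CH3) but no six-membered all-carbon aromatic ring is present.
(B) has a methyl group (-CH3) but no six-membered all-carbon aromatic ring is present.
(C) contains a phenyl ring, which satisfies every atom and bond constraint.
So the answer is (C).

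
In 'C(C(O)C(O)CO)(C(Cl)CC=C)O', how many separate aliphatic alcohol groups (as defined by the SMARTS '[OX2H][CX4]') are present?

4

[OX2H][CX4] is the SMARTS for an aliphatic alcohol: a hydroxyl oxygen bound to an sp3 (X4) carbon.
The molecule carries 4 separate instances of a hydroxyl group (-OH) meeting every constraint; each maps to a distinct set of atoms, giving 4 matches.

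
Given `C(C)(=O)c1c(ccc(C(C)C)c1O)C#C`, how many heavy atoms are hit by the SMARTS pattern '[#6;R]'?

6

The query [#6;R] means: carbon that is part of a ring.
Check the 15 heavy atoms by environment: 6× c (aromatic, in 6-ring) → match; 7× C (acyclic) → no; 2× O (acyclic) → no.
That gives 6 matching atoms.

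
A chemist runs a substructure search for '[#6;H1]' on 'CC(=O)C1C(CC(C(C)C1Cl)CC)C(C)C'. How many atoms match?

6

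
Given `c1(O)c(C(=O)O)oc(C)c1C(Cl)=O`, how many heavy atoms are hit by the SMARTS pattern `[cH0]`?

4

Check the 13 heavy atoms by environment: 1× o (aromatic, H0) → no; 4× c (aromatic, H0) → match; 2× C (H0) → no; 2× O (H0) → no; 1× Cl (H0) → no; 2× O (H1) → no; 1× C (H3) → no.
That gives 4 matching atoms.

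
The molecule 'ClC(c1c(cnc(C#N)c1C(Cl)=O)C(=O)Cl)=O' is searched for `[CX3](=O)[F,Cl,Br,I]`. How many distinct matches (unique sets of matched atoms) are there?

3

[CX3](=O)[F,Cl,Br,I] is the SMARTS for an acyl halide: a carbonyl carbon bonded to a halogen.
The molecule carries 3 separate instances of an acyl chloride (-C(=O)Cl) meeting every constraint; each maps to a distinct set of atoms, giving 3 matches.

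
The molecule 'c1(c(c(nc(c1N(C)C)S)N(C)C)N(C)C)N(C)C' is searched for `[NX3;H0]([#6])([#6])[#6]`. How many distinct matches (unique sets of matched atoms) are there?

4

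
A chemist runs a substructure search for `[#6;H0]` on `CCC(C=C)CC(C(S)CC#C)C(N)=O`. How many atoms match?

2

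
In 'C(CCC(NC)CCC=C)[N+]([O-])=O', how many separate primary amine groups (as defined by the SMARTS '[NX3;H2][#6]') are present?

0

[NX3;H2][#6] is the SMARTS for a primary amine: a trivalent nitrogen with two H attached to carbon.
The molecule has a nitro group (-[N+](=O)[O-]), but the nitrogen is [N+] with no H, not NX3H2; nothing else fits, so there are 0 matches.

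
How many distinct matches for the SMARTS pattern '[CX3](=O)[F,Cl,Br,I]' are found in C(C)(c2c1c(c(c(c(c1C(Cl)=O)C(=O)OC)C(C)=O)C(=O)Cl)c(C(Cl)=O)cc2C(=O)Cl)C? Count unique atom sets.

[CX3](=O)[F,Cl,Br,I] is the SMARTS for an acyl halide: a carbonyl carbon bonded to a halogen.
The molecule carries 4 separate instances of an acyl chloride (-C(=O)Cl) meeting every constraint; each maps to a distinct set of atoms, giving 4 matches.

4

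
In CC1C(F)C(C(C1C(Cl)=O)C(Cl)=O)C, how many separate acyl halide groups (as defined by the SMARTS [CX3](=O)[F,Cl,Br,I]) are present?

2

[CX3](=O)[F,Cl,Br,I] is the SMARTS for an acyl halide: a carbonyl carbon bonded to a halogen.
The molecule carries 2 separate instances of an acyl chloride (-C(=O)Cl) meeting every constraint; each maps to a distinct set of atoms, giving 2 matches.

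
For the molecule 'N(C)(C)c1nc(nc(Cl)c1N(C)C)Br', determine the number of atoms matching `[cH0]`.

The query [cH0] means: aromatic carbon with no attached hydrogen (substituted or ring-fusion).
Check the 14 heavy atoms by environment: 2× n (aromatic, H0) → no; 4× c (aromatic, H0) → match; 2× N (H0) → no; 4× C (H3) → no; 1× Cl (H0) → no; 1× Br (H0) → no.
That gives 4 matching atoms.

4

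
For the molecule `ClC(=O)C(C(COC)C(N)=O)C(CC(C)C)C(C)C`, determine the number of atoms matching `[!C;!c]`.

The query [!C;!c] means: neither aliphatic nor aromatic carbon — same as [!#6].
Check the 19 heavy atoms by environment: 14× C → no; 3× O → match; 1× N → match; 1× Cl → match.
Summing the matching environments: 3 + 1 + 1 = 5 matching atoms.

5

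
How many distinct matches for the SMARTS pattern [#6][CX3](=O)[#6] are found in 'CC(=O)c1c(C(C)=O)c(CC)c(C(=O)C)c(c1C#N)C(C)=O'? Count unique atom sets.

4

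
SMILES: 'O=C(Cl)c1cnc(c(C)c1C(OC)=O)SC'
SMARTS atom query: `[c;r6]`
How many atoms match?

5

Check the 16 heavy atoms by environment: 1× n (aromatic, in 6-ring) → no; 5× c (aromatic, in 6-ring) → match; 5× C (acyclic) → no; 3× O (acyclic) → no; 1× S (acyclic) → no; 1× Cl (acyclic) → no.
That gives 5 matching atoms.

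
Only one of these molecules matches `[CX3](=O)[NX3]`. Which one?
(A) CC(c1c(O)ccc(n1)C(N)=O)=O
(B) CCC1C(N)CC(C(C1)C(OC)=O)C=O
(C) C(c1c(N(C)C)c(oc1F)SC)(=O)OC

A

[CX3](=O)[NX3] describes a carbonyl carbon bonded to a trivalent nitrogen (an amide).
(A) contains a primary amide (-C(=O)NH2), which satisfies every atom and bond constraint.
(B) has a primary amino group (-NH2) but the -NH2 is not attached to a carbonyl carbon.
(C) has a methyl-ester group (-C(=O)OCH3) but the carbonyl is bonded to O, not to an NX3 nitrogen.
So the answer is (A).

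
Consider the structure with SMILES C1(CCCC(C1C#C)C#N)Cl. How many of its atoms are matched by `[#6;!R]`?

The query [#6;!R] means: carbon not in any ring.
Check the 11 heavy atoms by environment: 6× C (in 6-ring) → no; 3× C (acyclic) → match; 1× Cl (acyclic) → no; 1× N (acyclic) → no.
That gives 3 matching atoms.

3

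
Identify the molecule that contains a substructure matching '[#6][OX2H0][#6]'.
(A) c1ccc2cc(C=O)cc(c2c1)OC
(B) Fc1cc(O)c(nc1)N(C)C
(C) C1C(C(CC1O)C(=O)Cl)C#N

A

[#6][OX2H0][#6] describes an aliphatic oxygen bridging two carbons with no H on the oxygen (an ether).
(A) contains a methoxy ether (-OCH3), which satisfies every atom and bond constraint.
(B) has a hydroxyl group (-OH) but the oxygen has H1, not H0 bridging two carbons.
(C) has a hydroxyl group (-OH) but the oxygen has H1, not H0 bridging two carbons.
So the answer is (A).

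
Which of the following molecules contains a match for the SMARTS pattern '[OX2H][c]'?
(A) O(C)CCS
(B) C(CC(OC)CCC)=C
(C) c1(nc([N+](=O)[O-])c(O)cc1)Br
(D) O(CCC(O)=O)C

[OX2H][c] describes a hydroxyl oxygen attached to an aromatic carbon (a phenol).
(A) has a methoxy ether (-OCH3) but the oxygen has H0, not H1.
(B) has a methoxy ether (-OCH3) but the oxygen has H0, not H1.
(C) contains a hydroxyl group (-OH), which satisfies every atom and bond constraint.
(D) has a methoxy ether (-OCH3) but the oxygen has H0, not H1.
So the answer is (C).

C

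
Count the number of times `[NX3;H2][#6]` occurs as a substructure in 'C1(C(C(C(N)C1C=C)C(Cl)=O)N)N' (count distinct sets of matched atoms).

3

[NX3;H2][#6] is the SMARTS for a primary amine: a trivalent nitrogen with two H attached to carbon.
The molecule carries 3 separate instances of a primary amino group (-NH2) meeting every constraint; each maps to a distinct set of atoms, giving 3 matches.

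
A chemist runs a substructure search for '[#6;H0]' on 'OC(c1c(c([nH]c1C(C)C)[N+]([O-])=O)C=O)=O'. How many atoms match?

5

The query [#6;H0] means: any carbon with no attached hydrogen.
Check the 16 heavy atoms by environment: 1× n (aromatic, H1) → no; 4× c (aromatic, H0) → match; 1× N (charge +1, H0) → no; 1× O (charge -1, H0) → no; 3× O (H0) → no; 2× C (H1) → no; 2× C (H3) → no; 1× C (H0) → match; 1× O (H1) → no.
Summing the matching environments: 4 + 1 = 5 matching atoms.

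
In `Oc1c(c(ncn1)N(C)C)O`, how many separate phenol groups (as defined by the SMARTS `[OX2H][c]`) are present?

2

[OX2H][c] is the SMARTS for a phenol: a hydroxyl oxygen attached to an aromatic carbon.
The molecule carries 2 separate instances of a hydroxyl group (-OH) meeting every constraint; each maps to a distinct set of atoms, giving 2 matches.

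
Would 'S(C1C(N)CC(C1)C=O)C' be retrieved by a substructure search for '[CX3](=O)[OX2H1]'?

The pattern [CX3](=O)[OX2H1] describes an sp2 carbon double-bonded to O and single-bonded to an -OH oxygen — a carboxylic acid.
The closest candidate here is an aldehyde (-CHO), but there is no singly-bonded oxygen on the carbonyl carbon. No other fragment satisfies the full query, so there is no match.

No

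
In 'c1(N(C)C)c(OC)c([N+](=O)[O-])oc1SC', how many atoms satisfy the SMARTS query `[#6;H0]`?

The query [#6;H0] means: any carbon with no attached hydrogen.
Check the 15 heavy atoms by environment: 1× o (aromatic, H0) → no; 4× c (aromatic, H0) → match; 2× O (H0) → no; 4× C (H3) → no; 1× N (H0) → no; 1× N (charge +1, H0) → no; 1× O (charge -1, H0) → no; 1× S (H0) → no.
That gives 4 matching atoms.

4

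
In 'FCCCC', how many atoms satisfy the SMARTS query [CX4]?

4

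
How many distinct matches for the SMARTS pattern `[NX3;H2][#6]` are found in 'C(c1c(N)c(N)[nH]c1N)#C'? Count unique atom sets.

[NX3;H2][#6] is the SMARTS for a primary amine: a trivalent nitrogen with two H attached to carbon.
The molecule carries 3 separate instances of a primary amino group (-NH2) meeting every constraint; each maps to a distinct set of atoms, giving 3 matches.

3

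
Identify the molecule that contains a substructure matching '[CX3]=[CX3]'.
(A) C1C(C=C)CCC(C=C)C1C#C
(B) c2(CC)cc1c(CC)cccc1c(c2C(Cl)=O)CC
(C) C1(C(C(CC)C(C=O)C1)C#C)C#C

A

[CX3]=[CX3] describes a non-aromatic C=C double bond between two sp2 carbons (an alkene).
(A) contains a vinyl group (-CH=CH2), which satisfies every atom and bond constraint.
(B) has an ethyl group (-CH2CH3) but its C-C bond is a single bond between CX4 carbons, not CX3=CX3.
(C) has an ethynyl group (-C#CH) but the C-C bond is a triple bond, not a double bond.
So the answer is (A).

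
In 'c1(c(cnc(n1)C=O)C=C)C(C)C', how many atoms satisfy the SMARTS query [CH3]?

2

The query [CH3] means: aliphatic carbon with exactly three hydrogens.
Check the 13 heavy atoms by environment: 2× n (aromatic, H0) → no; 3× c (aromatic, H0) → no; 1× c (aromatic, H1) → no; 3× C (H1) → no; 1× C (H2) → no; 2× C (H3) → match; 1× O (H0) → no.
That gives 2 matching atoms.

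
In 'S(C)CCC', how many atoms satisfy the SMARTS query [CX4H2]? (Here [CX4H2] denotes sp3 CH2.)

Check the 5 heavy atoms by environment: 2× C (H2, X4) → match; 1× S (H0, X2) → no; 2× C (H3, X4) → no.
That gives 2 matching atoms.

2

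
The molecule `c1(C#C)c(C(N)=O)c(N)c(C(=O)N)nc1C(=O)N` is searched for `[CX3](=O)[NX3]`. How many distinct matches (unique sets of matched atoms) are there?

[CX3](=O)[NX3] is the SMARTS for an amide: a carbonyl carbon bonded to a trivalent nitrogen.
The molecule carries 3 separate instances of a primary amide (-C(=O)NH2) meeting every constraint; each maps to a distinct set of atoms, giving 3 matches.

3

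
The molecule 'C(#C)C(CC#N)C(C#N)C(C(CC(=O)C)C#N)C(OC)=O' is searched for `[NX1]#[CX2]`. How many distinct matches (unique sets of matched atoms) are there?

3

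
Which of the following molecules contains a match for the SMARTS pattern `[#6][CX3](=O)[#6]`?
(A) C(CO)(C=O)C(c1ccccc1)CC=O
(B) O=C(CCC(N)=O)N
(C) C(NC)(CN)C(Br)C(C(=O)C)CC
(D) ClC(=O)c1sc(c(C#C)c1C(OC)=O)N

C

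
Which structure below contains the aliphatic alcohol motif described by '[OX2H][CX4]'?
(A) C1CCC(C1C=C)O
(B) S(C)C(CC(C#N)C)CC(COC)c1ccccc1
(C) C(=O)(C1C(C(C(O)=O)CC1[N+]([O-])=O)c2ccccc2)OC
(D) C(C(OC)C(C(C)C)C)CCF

[OX2H][CX4] describes a hydroxyl oxygen bound to an sp3 (X4) carbon (an aliphatic alcohol).
(A) contains a hydroxyl group (-OH), which satisfies every atom and bond constraint.
(B) has a methoxy ether (-OCH3) but the oxygen has H0 (ether), not H1.
(C) has a carboxylic acid group (-C(=O)OH) but the -OH is on a CX3 carbonyl carbon, not a CX4 carbon.
(D) has a methoxy ether (-OCH3) but the oxygen has H0 (ether), not H1.
So the answer is (A).

A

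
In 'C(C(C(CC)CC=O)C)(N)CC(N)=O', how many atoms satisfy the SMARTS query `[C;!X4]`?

2

The query [C;!X4] means: aliphatic carbon that does not have four total connections.
Check the 14 heavy atoms by environment: 8× C (X4) → no; 2× N (X3) → no; 2× C (X3) → match; 2× O (X1) → no.
That gives 2 matching atoms.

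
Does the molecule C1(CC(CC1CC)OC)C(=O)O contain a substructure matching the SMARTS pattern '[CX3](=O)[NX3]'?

No

The pattern [CX3](=O)[NX3] describes a carbonyl carbon bonded to a trivalent nitrogen — an amide.
The closest candidate here is a carboxylic acid group (-C(=O)OH), but the carbonyl is bonded to O, not to an NX3 nitrogen. No other fragment satisfies the full query, so there is no match.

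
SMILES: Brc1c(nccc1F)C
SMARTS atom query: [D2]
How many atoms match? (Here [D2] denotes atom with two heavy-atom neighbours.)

3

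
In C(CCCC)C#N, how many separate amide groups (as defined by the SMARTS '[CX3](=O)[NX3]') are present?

0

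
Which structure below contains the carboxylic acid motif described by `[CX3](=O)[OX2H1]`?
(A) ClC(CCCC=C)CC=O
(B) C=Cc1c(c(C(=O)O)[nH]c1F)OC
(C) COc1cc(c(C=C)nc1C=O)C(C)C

B

[CX3](=O)[OX2H1] describes an sp2 carbon double-bonded to O and single-bonded to an -OH oxygen (a carboxylic acid).
(A) has an aldehyde (-CHO) but there is no singly-bonded oxygen on the carbonyl carbon.
(B) contains a carboxylic acid group (-C(=O)OH), which satisfies every atom and bond constraint.
(C) has an aldehyde (-CHO) but there is no singly-bonded oxygen on the carbonyl carbon.
So the answer is (B).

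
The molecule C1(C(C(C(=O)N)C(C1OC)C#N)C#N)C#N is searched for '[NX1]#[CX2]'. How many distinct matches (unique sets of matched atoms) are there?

3

[NX1]#[CX2] is the SMARTS for a nitrile: a nitrogen triple-bonded to a two-connected carbon.
The molecule carries 3 separate instances of a nitrile (-C#N) meeting every constraint; each maps to a distinct set of atoms, giving 3 matches.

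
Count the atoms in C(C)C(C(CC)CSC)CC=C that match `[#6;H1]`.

The query [#6;H1] means: any carbon bearing exactly one hydrogen.
Check the 12 heavy atoms by environment: 5× C (H2) → no; 3× C (H1) → match; 1× S (H0) → no; 3× C (H3) → no.
That gives 3 matching atoms.

3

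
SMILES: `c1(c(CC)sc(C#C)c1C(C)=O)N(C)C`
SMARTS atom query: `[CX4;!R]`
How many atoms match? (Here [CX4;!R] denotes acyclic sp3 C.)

5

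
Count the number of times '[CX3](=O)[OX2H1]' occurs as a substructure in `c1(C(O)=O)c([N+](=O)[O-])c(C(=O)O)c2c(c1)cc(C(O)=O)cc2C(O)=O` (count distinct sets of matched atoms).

4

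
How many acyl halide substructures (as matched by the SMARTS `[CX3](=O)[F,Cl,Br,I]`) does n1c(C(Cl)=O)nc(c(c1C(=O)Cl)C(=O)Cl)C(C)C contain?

3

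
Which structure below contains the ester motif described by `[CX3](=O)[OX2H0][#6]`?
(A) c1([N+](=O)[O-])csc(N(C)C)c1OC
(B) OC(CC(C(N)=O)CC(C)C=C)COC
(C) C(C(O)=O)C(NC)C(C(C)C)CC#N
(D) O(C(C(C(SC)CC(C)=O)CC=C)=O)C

[CX3](=O)[OX2H0][#6] describes a carbonyl carbon bonded to an oxygen that is itself bonded to carbon (no H on that O) (an ester).
(A) has a methoxy ether (-OCH3) but the ether oxygen is not adjacent to a C=O carbon.
(B) has a methoxy ether (-OCH3) but the ether oxygen is not adjacent to a C=O carbon.
(C) has a carboxylic acid group (-C(=O)OH) but the singly-bonded O carries H (OX2H1, not H0).
(D) contains a methyl-ester group (-C(=O)OCH3), which satisfies every atom and bond constraint.
So the answer is (D).

D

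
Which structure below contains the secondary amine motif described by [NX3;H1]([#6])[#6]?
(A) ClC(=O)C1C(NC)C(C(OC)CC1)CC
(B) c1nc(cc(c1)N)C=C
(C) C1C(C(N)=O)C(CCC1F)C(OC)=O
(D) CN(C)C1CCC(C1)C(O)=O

[NX3;H1]([#6])[#6] describes a trivalent nitrogen with one H, bonded to two carbons (a secondary amine).
(A) contains an N-methylamino group (-NHCH3), which satisfies every atom and bond constraint.
(B) has a primary amino group (-NH2) but the nitrogen has H2 and only one carbon neighbour.
(C) has a primary amide (-C(=O)NH2) but the -C(=O)NH2 nitrogen has H2, not H1.
(D) has a dimethylamino group (-N(CH3)2) but the nitrogen has H0, not H1.
So the answer is (A).

A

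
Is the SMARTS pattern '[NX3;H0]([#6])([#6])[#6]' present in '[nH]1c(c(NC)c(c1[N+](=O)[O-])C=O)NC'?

The pattern [NX3;H0]([#6])([#6])[#6] describes a trivalent nitrogen with no H, bonded to three carbons — a tertiary amine.
The closest candidate here is an N-methylamino group (-NHCH3), but the nitrogen still has one H (H1), not H0. No other fragment satisfies the full query, so there is no match.

No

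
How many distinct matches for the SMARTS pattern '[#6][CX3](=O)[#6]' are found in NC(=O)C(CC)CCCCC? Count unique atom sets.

[#6][CX3](=O)[#6] is the SMARTS for a ketone: a carbonyl carbon (no H) flanked by two carbons.
The molecule has a primary amide (-C(=O)NH2), but one neighbour of the carbonyl carbon is N, not C; nothing else fits, so there are 0 matches.

0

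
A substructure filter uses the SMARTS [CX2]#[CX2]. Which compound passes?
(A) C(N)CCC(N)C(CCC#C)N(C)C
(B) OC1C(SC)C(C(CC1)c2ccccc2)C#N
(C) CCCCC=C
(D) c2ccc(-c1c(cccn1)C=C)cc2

[CX2]#[CX2] describes a carbon-carbon triple bond (an alkyne).
(A) contains an ethynyl group (-C#CH), which satisfies every atom and bond constraint.
(B) has a nitrile (-C#N) but the triple bond is C#N, not C#C.
(C) has a vinyl group (-CH=CH2) but the C=C is a double bond; both carbons are CX3, not CX2.
(D) has a vinyl group (-CH=CH2) but the C=C is a double bond; both carbons are CX3, not CX2.
So the answer is (A).

A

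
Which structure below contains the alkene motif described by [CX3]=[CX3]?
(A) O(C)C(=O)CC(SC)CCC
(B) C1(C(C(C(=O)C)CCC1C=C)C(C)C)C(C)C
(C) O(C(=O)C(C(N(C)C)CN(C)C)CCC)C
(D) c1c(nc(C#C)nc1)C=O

B

[CX3]=[CX3] describes a non-aromatic C=C double bond between two sp2 carbons (an alkene).
(A) has an ethyl group (-CH2CH3) but its C-C bond is a single bond between CX4 carbons, not CX3=CX3.
(B) contains a vinyl group (-CH=CH2), which satisfies every atom and bond constraint.
(C) has an ethyl group (-CH2CH3) but its C-C bond is a single bond between CX4 carbons, not CX3=CX3.
(D) has an ethynyl group (-C#CH) but the C-C bond is a triple bond, not a double bond.
So the answer is (B).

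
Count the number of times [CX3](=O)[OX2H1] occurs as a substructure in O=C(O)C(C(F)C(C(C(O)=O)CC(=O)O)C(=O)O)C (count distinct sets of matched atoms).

4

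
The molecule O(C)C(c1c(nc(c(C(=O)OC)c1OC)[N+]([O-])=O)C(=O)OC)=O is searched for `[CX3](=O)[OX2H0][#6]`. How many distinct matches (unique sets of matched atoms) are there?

3

[CX3](=O)[OX2H0][#6] is the SMARTS for an ester: a carbonyl carbon bonded to an oxygen that is itself bonded to carbon (no H on that O).
The molecule carries 3 separate instances of a methyl-ester group (-C(=O)OCH3) meeting every constraint; each maps to a distinct set of atoms, giving 3 matches.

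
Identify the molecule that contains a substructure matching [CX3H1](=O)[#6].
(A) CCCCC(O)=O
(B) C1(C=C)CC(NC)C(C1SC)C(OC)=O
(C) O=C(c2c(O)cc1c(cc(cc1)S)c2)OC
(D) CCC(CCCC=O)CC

D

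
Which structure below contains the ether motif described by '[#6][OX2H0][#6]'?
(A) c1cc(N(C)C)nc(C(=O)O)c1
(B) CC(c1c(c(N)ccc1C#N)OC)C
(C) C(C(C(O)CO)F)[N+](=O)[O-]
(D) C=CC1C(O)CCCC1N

B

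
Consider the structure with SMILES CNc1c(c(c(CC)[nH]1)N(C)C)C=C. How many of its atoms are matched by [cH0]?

4

The query [cH0] means: aromatic carbon with no attached hydrogen (substituted or ring-fusion).
Check the 14 heavy atoms by environment: 1× n (aromatic, H1) → no; 4× c (aromatic, H0) → match; 2× C (H2) → no; 4× C (H3) → no; 1× N (H1) → no; 1× N (H0) → no; 1× C (H1) → no.
That gives 4 matching atoms.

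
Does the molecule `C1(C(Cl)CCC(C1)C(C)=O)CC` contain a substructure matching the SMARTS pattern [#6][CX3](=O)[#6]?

Yes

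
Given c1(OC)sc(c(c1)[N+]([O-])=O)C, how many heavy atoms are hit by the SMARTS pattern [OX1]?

2

Check the 11 heavy atoms by environment: 1× s (aromatic, X2) → no; 4× c (aromatic, X3) → no; 1× O (X2) → no; 2× C (X4) → no; 1× N (charge +1, X3) → no; 1× O (charge -1, X1) → match; 1× O (X1) → match.
Summing the matching environments: 1 + 1 = 2 matching atoms.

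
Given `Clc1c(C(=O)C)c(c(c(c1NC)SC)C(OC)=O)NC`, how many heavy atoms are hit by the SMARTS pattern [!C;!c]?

7

Check the 20 heavy atoms by environment: 6× c (aromatic) → no; 7× C → no; 3× O → match; 1× S → match; 2× N → match; 1× Cl → match.
Summing the matching environments: 3 + 1 + 2 + 1 = 7 matching atoms.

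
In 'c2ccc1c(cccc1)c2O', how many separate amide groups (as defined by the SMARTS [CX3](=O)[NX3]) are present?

[CX3](=O)[NX3] is the SMARTS for an amide: a carbonyl carbon bonded to a trivalent nitrogen.
No fragment in the molecule satisfies every constraint, giving 0 matches.

0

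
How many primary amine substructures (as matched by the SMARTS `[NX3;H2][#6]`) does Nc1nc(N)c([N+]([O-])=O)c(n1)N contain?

3

[NX3;H2][#6] is the SMARTS for a primary amine: a trivalent nitrogen with two H attached to carbon.
The molecule carries 3 separate instances of a primary amino group (-NH2) meeting every constraint; each maps to a distinct set of atoms, giving 3 matches.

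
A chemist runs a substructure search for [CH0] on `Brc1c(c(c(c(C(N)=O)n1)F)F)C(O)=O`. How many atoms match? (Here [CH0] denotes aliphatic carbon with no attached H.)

The query [CH0] means: aliphatic carbon with no attached hydrogen.
Check the 15 heavy atoms by environment: 1× n (aromatic, H0) → no; 5× c (aromatic, H0) → no; 2× F (H0) → no; 2× C (H0) → match; 2× O (H0) → no; 1× O (H1) → no; 1× N (H2) → no; 1× Br (H0) → no.
That gives 2 matching atoms.

2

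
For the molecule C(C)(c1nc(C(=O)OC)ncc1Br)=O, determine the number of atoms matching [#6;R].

Check the 14 heavy atoms by environment: 2× n (aromatic, in 6-ring) → no; 4× c (aromatic, in 6-ring) → match; 4× C (acyclic) → no; 3× O (acyclic) → no; 1× Br (acyclic) → no.
That gives 4 matching atoms.

4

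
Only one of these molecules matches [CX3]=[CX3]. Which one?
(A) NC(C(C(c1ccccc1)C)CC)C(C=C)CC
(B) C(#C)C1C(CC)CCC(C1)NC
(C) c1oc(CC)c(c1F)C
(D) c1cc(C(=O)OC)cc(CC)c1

A

[CX3]=[CX3] describes a non-aromatic C=C double bond between two sp2 carbons (an alkene).
(A) contains a vinyl group (-CH=CH2), which satisfies every atom and bond constraint.
(B) has an ethyl group (-CH2CH3) but its C-C bond is a single bond between CX4 carbons, not CX3=CX3.
(C) has an ethyl group (-CH2CH3) but its C-C bond is a single bond between CX4 carbons, not CX3=CX3.
(D) has an ethyl group (-CH2CH3) but its C-C bond is a single bond between CX4 carbons, not CX3=CX3.
So the answer is (A).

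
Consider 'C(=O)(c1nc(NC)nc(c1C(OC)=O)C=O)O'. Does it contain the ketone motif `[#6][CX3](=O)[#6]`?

The pattern [#6][CX3](=O)[#6] describes a carbonyl carbon (no H) flanked by two carbons — a ketone.
The closest candidate here is a carboxylic acid group (-C(=O)OH), but one neighbour of the carbonyl carbon is O, not C. No other fragment satisfies the full query, so there is no match.

No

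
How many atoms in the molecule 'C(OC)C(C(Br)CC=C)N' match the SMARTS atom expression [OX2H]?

0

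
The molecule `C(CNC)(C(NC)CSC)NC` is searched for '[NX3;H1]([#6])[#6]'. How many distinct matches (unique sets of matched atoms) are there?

[NX3;H1]([#6])[#6] is the SMARTS for a secondary amine: a trivalent nitrogen with one H, bonded to two carbons.
The molecule carries 3 separate instances of an N-methylamino group (-NHCH3) meeting every constraint; each maps to a distinct set of atoms, giving 3 matches.

3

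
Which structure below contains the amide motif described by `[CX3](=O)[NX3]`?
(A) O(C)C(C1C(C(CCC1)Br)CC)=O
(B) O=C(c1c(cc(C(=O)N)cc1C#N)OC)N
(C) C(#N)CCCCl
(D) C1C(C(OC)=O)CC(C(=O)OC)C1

[CX3](=O)[NX3] describes a carbonyl carbon bonded to a trivalent nitrogen (an amide).
(A) has a methyl-ester group (-C(=O)OCH3) but the carbonyl is bonded to O, not to an NX3 nitrogen.
(B) contains a primary amide (-C(=O)NH2), which satisfies every atom and bond constraint.
(C) has a nitrile (-C#N) but the nitrile N is NX1 (triple-bonded), not NX3.
(D) has a methyl-ester group (-C(=O)OCH3) but the carbonyl is bonded to O, not to an NX3 nitrogen.
So the answer is (B).

B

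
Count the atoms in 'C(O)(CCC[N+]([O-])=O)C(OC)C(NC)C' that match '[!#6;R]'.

The query [!#6;R] means: non-carbon atom that is part of a ring.
Check the 15 heavy atoms by environment: 9× C (acyclic) → no; 3× O (acyclic) → no; 1× N (charge +1, acyclic) → no; 1× O (charge -1, acyclic) → no; 1× N (acyclic) → no.
No environment satisfies the query, so 0 matching atoms.

0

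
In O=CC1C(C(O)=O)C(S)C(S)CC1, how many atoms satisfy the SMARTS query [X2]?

The query [X2] means: any atom with exactly two total connections (bonds + H).
Check the 13 heavy atoms by environment: 6× C (X4) → no; 2× C (X3) → no; 2× O (X1) → no; 2× S (X2) → match; 1× O (X2) → match.
Summing the matching environments: 2 + 1 = 3 matching atoms.

3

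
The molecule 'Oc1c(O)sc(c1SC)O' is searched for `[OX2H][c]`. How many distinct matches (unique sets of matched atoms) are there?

[OX2H][c] is the SMARTS for a phenol: a hydroxyl oxygen attached to an aromatic carbon.
The molecule carries 3 separate instances of a hydroxyl group (-OH) meeting every constraint; each maps to a distinct set of atoms, giving 3 matches.

3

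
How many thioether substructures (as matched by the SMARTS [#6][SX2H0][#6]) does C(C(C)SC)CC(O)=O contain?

1

[#6][SX2H0][#6] is the SMARTS for a thioether: an aliphatic sulfur bridging two carbons with no H on the sulfur.
Exactly one fragment in the molecule meets all constraints, giving 1 match.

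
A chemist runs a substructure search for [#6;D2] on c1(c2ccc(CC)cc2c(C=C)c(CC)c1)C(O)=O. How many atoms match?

7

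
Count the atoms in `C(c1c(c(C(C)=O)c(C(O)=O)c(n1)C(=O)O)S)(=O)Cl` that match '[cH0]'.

Check the 19 heavy atoms by environment: 1× n (aromatic, H0) → no; 5× c (aromatic, H0) → match; 4× C (H0) → no; 4× O (H0) → no; 1× C (H3) → no; 2× O (H1) → no; 1× Cl (H0) → no; 1× S (H1) → no.
That gives 5 matching atoms.

5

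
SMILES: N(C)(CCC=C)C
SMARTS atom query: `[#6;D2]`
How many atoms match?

3

Check the 7 heavy atoms by environment: 3× C (D2) → match; 3× C (D1) → no; 1× N (D3) → no.
That gives 3 matching atoms.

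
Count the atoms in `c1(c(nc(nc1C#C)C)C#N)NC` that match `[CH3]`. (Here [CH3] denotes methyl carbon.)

2

The query [CH3] means: aliphatic carbon with exactly three hydrogens.
Check the 13 heavy atoms by environment: 2× n (aromatic, H0) → no; 4× c (aromatic, H0) → no; 2× C (H3) → match; 2× C (H0) → no; 1× N (H0) → no; 1× N (H1) → no; 1× C (H1) → no.
That gives 2 matching atoms.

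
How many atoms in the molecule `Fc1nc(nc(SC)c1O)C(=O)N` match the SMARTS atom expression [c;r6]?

4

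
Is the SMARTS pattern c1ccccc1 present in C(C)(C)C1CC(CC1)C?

No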